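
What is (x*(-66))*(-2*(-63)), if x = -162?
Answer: 1347192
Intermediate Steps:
(x*(-66))*(-2*(-63)) = (-162*(-66))*(-2*(-63)) = 10692*126 = 1347192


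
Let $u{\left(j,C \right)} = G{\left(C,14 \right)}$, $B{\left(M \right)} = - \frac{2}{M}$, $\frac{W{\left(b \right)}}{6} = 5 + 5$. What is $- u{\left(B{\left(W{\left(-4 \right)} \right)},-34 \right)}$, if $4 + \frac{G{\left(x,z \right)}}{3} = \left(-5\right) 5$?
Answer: $87$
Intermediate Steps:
$W{\left(b \right)} = 60$ ($W{\left(b \right)} = 6 \left(5 + 5\right) = 6 \cdot 10 = 60$)
$G{\left(x,z \right)} = -87$ ($G{\left(x,z \right)} = -12 + 3 \left(\left(-5\right) 5\right) = -12 + 3 \left(-25\right) = -12 - 75 = -87$)
$u{\left(j,C \right)} = -87$
$- u{\left(B{\left(W{\left(-4 \right)} \right)},-34 \right)} = \left(-1\right) \left(-87\right) = 87$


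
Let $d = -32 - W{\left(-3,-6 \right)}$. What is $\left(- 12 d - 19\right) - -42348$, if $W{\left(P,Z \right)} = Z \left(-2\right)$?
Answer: $42857$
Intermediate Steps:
$W{\left(P,Z \right)} = - 2 Z$
$d = -44$ ($d = -32 - \left(-2\right) \left(-6\right) = -32 - 12 = -44$)
$\left(- 12 d - 19\right) - -42348 = \left(\left(-12\right) \left(-44\right) - 19\right) - -42348 = \left(528 - 19\right) + 42348 = 509 + 42348 = 42857$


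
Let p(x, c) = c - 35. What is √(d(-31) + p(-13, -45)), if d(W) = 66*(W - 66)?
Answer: I*√6482 ≈ 80.511*I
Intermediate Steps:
p(x, c) = -35 + c
d(W) = -4356 + 66*W (d(W) = 66*(-66 + W) = -4356 + 66*W)
√(d(-31) + p(-13, -45)) = √((-4356 + 66*(-31)) + (-35 - 45)) = √((-4356 - 2046) - 80) = √(-6402 - 80) = √(-6482) = I*√6482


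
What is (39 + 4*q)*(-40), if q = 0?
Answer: -1560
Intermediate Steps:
(39 + 4*q)*(-40) = (39 + 4*0)*(-40) = (39 + 0)*(-40) = 39*(-40) = -1560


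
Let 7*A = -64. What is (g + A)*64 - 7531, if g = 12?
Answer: -51437/7 ≈ -7348.1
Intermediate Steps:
A = -64/7 (A = (⅐)*(-64) = -64/7 ≈ -9.1429)
(g + A)*64 - 7531 = (12 - 64/7)*64 - 7531 = (20/7)*64 - 7531 = 1280/7 - 7531 = -51437/7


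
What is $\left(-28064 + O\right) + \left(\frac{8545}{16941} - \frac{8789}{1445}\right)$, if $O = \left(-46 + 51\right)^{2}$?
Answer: $- \frac{40383771587}{1439985} \approx -28045.0$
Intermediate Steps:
$O = 25$ ($O = 5^{2} = 25$)
$\left(-28064 + O\right) + \left(\frac{8545}{16941} - \frac{8789}{1445}\right) = \left(-28064 + 25\right) + \left(\frac{8545}{16941} - \frac{8789}{1445}\right) = -28039 + \left(8545 \cdot \frac{1}{16941} - \frac{517}{85}\right) = -28039 + \left(\frac{8545}{16941} - \frac{517}{85}\right) = -28039 - \frac{8032172}{1439985} = - \frac{40383771587}{1439985}$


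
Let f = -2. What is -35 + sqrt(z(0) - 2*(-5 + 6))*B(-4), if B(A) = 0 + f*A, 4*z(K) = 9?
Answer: -31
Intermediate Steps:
z(K) = 9/4 (z(K) = (1/4)*9 = 9/4)
B(A) = -2*A (B(A) = 0 - 2*A = -2*A)
-35 + sqrt(z(0) - 2*(-5 + 6))*B(-4) = -35 + sqrt(9/4 - 2*(-5 + 6))*(-2*(-4)) = -35 + sqrt(9/4 - 2*1)*8 = -35 + sqrt(9/4 - 2)*8 = -35 + sqrt(1/4)*8 = -35 + (1/2)*8 = -35 + 4 = -31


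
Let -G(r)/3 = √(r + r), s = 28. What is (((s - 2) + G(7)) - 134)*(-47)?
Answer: 5076 + 141*√14 ≈ 5603.6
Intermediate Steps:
G(r) = -3*√2*√r (G(r) = -3*√(r + r) = -3*√2*√r)
(((s - 2) + G(7)) - 134)*(-47) = (((28 - 2) - 3*√2*√7) - 134)*(-47) = ((26 - 3*√14) - 134)*(-47) = (-108 - 3*√14)*(-47) = 5076 + 141*√14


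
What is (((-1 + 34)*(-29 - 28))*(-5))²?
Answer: 88454025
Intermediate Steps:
(((-1 + 34)*(-29 - 28))*(-5))² = ((33*(-57))*(-5))² = (-1881*(-5))² = 9405² = 88454025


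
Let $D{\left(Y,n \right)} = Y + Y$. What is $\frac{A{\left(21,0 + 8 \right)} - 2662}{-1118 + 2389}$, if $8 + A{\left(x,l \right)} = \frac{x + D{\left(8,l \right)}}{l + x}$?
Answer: $- \frac{77393}{36859} \approx -2.0997$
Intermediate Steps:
$D{\left(Y,n \right)} = 2 Y$
$A{\left(x,l \right)} = -8 + \frac{16 + x}{l + x}$ ($A{\left(x,l \right)} = -8 + \frac{x + 2 \cdot 8}{l + x} = -8 + \frac{x + 16}{l + x} = -8 + \frac{16 + x}{l + x}$)
$\frac{A{\left(21,0 + 8 \right)} - 2662}{-1118 + 2389} = \frac{\frac{16 - 8 \left(0 + 8\right) - 147}{\left(0 + 8\right) + 21} - 2662}{-1118 + 2389} = \frac{\frac{16 - 64 - 147}{8 + 21} - 2662}{1271} = \left(\frac{16 - 64 - 147}{29} - 2662\right) \frac{1}{1271} = \left(\frac{1}{29} \left(-195\right) - 2662\right) \frac{1}{1271} = \left(- \frac{195}{29} - 2662\right) \frac{1}{1271} = \left(- \frac{77393}{29}\right) \frac{1}{1271} = - \frac{77393}{36859}$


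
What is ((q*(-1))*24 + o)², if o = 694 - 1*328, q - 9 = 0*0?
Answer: 22500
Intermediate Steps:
q = 9 (q = 9 + 0*0 = 9 + 0 = 9)
o = 366 (o = 694 - 328 = 366)
((q*(-1))*24 + o)² = ((9*(-1))*24 + 366)² = (-9*24 + 366)² = (-216 + 366)² = 150² = 22500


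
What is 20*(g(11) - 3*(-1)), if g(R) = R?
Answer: 280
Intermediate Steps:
20*(g(11) - 3*(-1)) = 20*(11 - 3*(-1)) = 20*(11 + 3) = 20*14 = 280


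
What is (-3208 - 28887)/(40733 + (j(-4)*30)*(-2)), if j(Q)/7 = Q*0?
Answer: -4585/5819 ≈ -0.78794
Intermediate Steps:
j(Q) = 0 (j(Q) = 7*(Q*0) = 7*0 = 0)
(-3208 - 28887)/(40733 + (j(-4)*30)*(-2)) = (-3208 - 28887)/(40733 + (0*30)*(-2)) = -32095/(40733 + 0*(-2)) = -32095/(40733 + 0) = -32095/40733 = -32095*1/40733 = -4585/5819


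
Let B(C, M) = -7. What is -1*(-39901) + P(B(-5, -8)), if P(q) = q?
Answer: 39894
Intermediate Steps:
-1*(-39901) + P(B(-5, -8)) = -1*(-39901) - 7 = 39901 - 7 = 39894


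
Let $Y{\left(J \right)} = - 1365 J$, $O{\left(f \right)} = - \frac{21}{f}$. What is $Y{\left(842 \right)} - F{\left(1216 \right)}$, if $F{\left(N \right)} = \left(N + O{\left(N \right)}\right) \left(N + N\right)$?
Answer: $-4106600$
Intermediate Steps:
$F{\left(N \right)} = 2 N \left(N - \frac{21}{N}\right)$ ($F{\left(N \right)} = \left(N - \frac{21}{N}\right) \left(N + N\right) = \left(N - \frac{21}{N}\right) 2 N = 2 N \left(N - \frac{21}{N}\right)$)
$Y{\left(842 \right)} - F{\left(1216 \right)} = \left(-1365\right) 842 - \left(-42 + 2 \cdot 1216^{2}\right) = -1149330 - \left(-42 + 2 \cdot 1478656\right) = -1149330 - \left(-42 + 2957312\right) = -1149330 - 2957270 = -4106600$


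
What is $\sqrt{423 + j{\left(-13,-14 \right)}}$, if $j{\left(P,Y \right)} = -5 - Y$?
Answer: $12 \sqrt{3} \approx 20.785$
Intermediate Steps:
$\sqrt{423 + j{\left(-13,-14 \right)}} = \sqrt{423 - -9} = \sqrt{423 + \left(-5 + 14\right)} = \sqrt{423 + 9} = \sqrt{432} = 12 \sqrt{3}$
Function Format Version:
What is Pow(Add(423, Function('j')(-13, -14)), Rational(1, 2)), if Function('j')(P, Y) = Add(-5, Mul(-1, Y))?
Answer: Mul(12, Pow(3, Rational(1, 2))) ≈ 20.785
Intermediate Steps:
Pow(Add(423, Function('j')(-13, -14)), Rational(1, 2)) = Pow(Add(423, Add(-5, Mul(-1, -14))), Rational(1, 2)) = Pow(Add(423, Add(-5, 14)), Rational(1, 2)) = Pow(Add(423, 9), Rational(1, 2)) = Pow(432, Rational(1, 2)) = Mul(12, Pow(3, Rational(1, 2)))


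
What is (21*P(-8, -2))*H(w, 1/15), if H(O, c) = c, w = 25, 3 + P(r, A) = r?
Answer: -77/5 ≈ -15.400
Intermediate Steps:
P(r, A) = -3 + r
(21*P(-8, -2))*H(w, 1/15) = (21*(-3 - 8))/15 = (21*(-11))*(1/15) = -231*1/15 = -77/5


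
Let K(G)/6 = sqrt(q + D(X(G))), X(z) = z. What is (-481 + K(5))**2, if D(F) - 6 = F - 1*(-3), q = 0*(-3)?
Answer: 231865 - 5772*sqrt(14) ≈ 2.1027e+5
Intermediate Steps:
q = 0
D(F) = 9 + F (D(F) = 6 + (F - 1*(-3)) = 6 + (F + 3) = 6 + (3 + F) = 9 + F)
K(G) = 6*sqrt(9 + G) (K(G) = 6*sqrt(0 + (9 + G)) = 6*sqrt(9 + G))
(-481 + K(5))**2 = (-481 + 6*sqrt(9 + 5))**2 = (-481 + 6*sqrt(14))**2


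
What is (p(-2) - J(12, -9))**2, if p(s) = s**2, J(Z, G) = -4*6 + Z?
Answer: 256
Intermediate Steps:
J(Z, G) = -24 + Z
(p(-2) - J(12, -9))**2 = ((-2)**2 - (-24 + 12))**2 = (4 - 1*(-12))**2 = (4 + 12)**2 = 16**2 = 256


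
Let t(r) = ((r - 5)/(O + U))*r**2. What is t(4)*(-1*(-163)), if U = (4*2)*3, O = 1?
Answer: -2608/25 ≈ -104.32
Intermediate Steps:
U = 24 (U = 8*3 = 24)
t(r) = r**2*(-1/5 + r/25) (t(r) = ((r - 5)/(1 + 24))*r**2 = ((-5 + r)/25)*r**2 = ((-5 + r)*(1/25))*r**2 = (-1/5 + r/25)*r**2 = r**2*(-1/5 + r/25))
t(4)*(-1*(-163)) = ((1/25)*4**2*(-5 + 4))*(-1*(-163)) = ((1/25)*16*(-1))*163 = -16/25*163 = -2608/25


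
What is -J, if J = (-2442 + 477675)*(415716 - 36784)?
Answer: -180080991156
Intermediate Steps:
J = 180080991156 (J = 475233*378932 = 180080991156)
-J = -1*180080991156 = -180080991156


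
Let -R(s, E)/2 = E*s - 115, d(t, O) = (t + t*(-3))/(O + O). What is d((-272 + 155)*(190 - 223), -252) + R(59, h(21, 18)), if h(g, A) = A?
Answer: -52603/28 ≈ -1878.7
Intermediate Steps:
d(t, O) = -t/O (d(t, O) = (t - 3*t)/((2*O)) = (-2*t)*(1/(2*O)) = -t/O)
R(s, E) = 230 - 2*E*s (R(s, E) = -2*(E*s - 115) = -2*(-115 + E*s) = 230 - 2*E*s)
d((-272 + 155)*(190 - 223), -252) + R(59, h(21, 18)) = -1*(-272 + 155)*(190 - 223)/(-252) + (230 - 2*18*59) = -1*(-117*(-33))*(-1/252) + (230 - 2124) = -1*3861*(-1/252) - 1894 = 429/28 - 1894 = -52603/28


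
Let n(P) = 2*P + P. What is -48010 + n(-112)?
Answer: -48346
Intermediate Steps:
n(P) = 3*P
-48010 + n(-112) = -48010 + 3*(-112) = -48010 - 336 = -48346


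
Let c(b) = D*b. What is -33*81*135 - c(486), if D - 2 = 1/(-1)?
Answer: -361341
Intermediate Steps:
D = 1 (D = 2 + 1/(-1) = 2 - 1 = 1)
c(b) = b (c(b) = 1*b = b)
-33*81*135 - c(486) = -33*81*135 - 1*486 = -2673*135 - 486 = -360855 - 486 = -361341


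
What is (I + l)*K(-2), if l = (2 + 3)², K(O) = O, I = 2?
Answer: -54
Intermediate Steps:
l = 25 (l = 5² = 25)
(I + l)*K(-2) = (2 + 25)*(-2) = 27*(-2) = -54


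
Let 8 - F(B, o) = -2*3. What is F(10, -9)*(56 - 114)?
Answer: -812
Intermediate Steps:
F(B, o) = 14 (F(B, o) = 8 - (-2)*3 = 8 - 1*(-6) = 8 + 6 = 14)
F(10, -9)*(56 - 114) = 14*(56 - 114) = 14*(-58) = -812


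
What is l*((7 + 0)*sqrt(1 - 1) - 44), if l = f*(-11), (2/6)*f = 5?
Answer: 7260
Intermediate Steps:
f = 15 (f = 3*5 = 15)
l = -165 (l = 15*(-11) = -165)
l*((7 + 0)*sqrt(1 - 1) - 44) = -165*((7 + 0)*sqrt(1 - 1) - 44) = -165*(7*sqrt(0) - 44) = -165*(7*0 - 44) = -165*(0 - 44) = -165*(-44) = 7260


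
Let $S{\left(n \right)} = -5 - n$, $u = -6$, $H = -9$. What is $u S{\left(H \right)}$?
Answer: $-24$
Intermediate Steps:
$u S{\left(H \right)} = - 6 \left(-5 - -9\right) = - 6 \left(-5 + 9\right) = \left(-6\right) 4 = -24$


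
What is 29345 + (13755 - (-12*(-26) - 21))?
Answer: 42809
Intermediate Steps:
29345 + (13755 - (-12*(-26) - 21)) = 29345 + (13755 - (312 - 21)) = 29345 + (13755 - 1*291) = 29345 + (13755 - 291) = 29345 + 13464 = 42809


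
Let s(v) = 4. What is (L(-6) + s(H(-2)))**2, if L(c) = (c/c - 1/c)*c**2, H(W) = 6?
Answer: 2116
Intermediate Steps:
L(c) = c**2*(1 - 1/c) (L(c) = (1 - 1/c)*c**2 = c**2*(1 - 1/c))
(L(-6) + s(H(-2)))**2 = (-6*(-1 - 6) + 4)**2 = (-6*(-7) + 4)**2 = (42 + 4)**2 = 46**2 = 2116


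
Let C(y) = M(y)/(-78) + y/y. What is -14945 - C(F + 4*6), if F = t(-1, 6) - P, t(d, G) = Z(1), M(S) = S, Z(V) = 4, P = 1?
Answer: -388587/26 ≈ -14946.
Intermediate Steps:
t(d, G) = 4
F = 3 (F = 4 - 1*1 = 4 - 1 = 3)
C(y) = 1 - y/78 (C(y) = y/(-78) + y/y = y*(-1/78) + 1 = -y/78 + 1 = 1 - y/78)
-14945 - C(F + 4*6) = -14945 - (1 - (3 + 4*6)/78) = -14945 - (1 - (3 + 24)/78) = -14945 - (1 - 1/78*27) = -14945 - (1 - 9/26) = -14945 - 1*17/26 = -14945 - 17/26 = -388587/26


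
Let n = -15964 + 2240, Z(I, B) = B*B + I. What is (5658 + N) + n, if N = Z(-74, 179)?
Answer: 23901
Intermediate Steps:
Z(I, B) = I + B² (Z(I, B) = B² + I = I + B²)
N = 31967 (N = -74 + 179² = -74 + 32041 = 31967)
n = -13724
(5658 + N) + n = (5658 + 31967) - 13724 = 37625 - 13724 = 23901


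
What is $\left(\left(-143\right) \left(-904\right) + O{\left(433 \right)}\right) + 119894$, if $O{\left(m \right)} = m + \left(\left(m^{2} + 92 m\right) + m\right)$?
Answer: $477357$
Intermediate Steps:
$O{\left(m \right)} = m^{2} + 94 m$ ($O{\left(m \right)} = m + \left(m^{2} + 93 m\right) = m^{2} + 94 m$)
$\left(\left(-143\right) \left(-904\right) + O{\left(433 \right)}\right) + 119894 = \left(\left(-143\right) \left(-904\right) + 433 \left(94 + 433\right)\right) + 119894 = \left(129272 + 433 \cdot 527\right) + 119894 = \left(129272 + 228191\right) + 119894 = 357463 + 119894 = 477357$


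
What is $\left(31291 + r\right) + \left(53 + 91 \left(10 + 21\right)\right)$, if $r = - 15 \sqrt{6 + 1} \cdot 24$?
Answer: $34165 - 360 \sqrt{7} \approx 33213.0$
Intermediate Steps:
$r = - 360 \sqrt{7}$ ($r = - 15 \sqrt{7} \cdot 24 = - 360 \sqrt{7} \approx -952.47$)
$\left(31291 + r\right) + \left(53 + 91 \left(10 + 21\right)\right) = \left(31291 - 360 \sqrt{7}\right) + \left(53 + 91 \left(10 + 21\right)\right) = \left(31291 - 360 \sqrt{7}\right) + \left(53 + 91 \cdot 31\right) = \left(31291 - 360 \sqrt{7}\right) + \left(53 + 2821\right) = \left(31291 - 360 \sqrt{7}\right) + 2874 = 34165 - 360 \sqrt{7}$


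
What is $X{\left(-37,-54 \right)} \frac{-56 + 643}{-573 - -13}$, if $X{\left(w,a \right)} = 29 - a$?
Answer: $- \frac{48721}{560} \approx -87.002$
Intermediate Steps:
$X{\left(-37,-54 \right)} \frac{-56 + 643}{-573 - -13} = \left(29 - -54\right) \frac{-56 + 643}{-573 - -13} = \left(29 + 54\right) \frac{587}{-573 + 13} = 83 \frac{587}{-560} = 83 \cdot 587 \left(- \frac{1}{560}\right) = 83 \left(- \frac{587}{560}\right) = - \frac{48721}{560}$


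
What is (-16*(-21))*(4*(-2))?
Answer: -2688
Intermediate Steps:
(-16*(-21))*(4*(-2)) = 336*(-8) = -2688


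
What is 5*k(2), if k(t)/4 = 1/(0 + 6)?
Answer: 10/3 ≈ 3.3333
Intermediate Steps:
k(t) = 2/3 (k(t) = 4/(0 + 6) = 4/6 = 4*(1/6) = 2/3)
5*k(2) = 5*(2/3) = 10/3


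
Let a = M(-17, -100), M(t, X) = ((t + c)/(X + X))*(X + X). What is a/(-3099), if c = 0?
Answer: 17/3099 ≈ 0.0054856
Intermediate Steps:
M(t, X) = t (M(t, X) = ((t + 0)/(X + X))*(X + X) = (t/((2*X)))*(2*X) = (t*(1/(2*X)))*(2*X) = (t/(2*X))*(2*X) = t)
a = -17
a/(-3099) = -17/(-3099) = -17*(-1/3099) = 17/3099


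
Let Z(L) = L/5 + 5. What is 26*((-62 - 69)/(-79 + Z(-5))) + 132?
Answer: 13306/75 ≈ 177.41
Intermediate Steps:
Z(L) = 5 + L/5 (Z(L) = L/5 + 5 = 5 + L/5)
26*((-62 - 69)/(-79 + Z(-5))) + 132 = 26*((-62 - 69)/(-79 + (5 + (⅕)*(-5)))) + 132 = 26*(-131/(-79 + (5 - 1))) + 132 = 26*(-131/(-79 + 4)) + 132 = 26*(-131/(-75)) + 132 = 26*(-131*(-1/75)) + 132 = 26*(131/75) + 132 = 3406/75 + 132 = 13306/75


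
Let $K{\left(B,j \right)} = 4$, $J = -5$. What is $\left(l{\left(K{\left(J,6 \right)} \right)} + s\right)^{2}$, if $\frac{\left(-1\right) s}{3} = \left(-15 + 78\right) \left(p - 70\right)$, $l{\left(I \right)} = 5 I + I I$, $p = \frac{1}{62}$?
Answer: $\frac{676182223809}{3844} \approx 1.7591 \cdot 10^{8}$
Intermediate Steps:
$p = \frac{1}{62} \approx 0.016129$
$l{\left(I \right)} = I^{2} + 5 I$ ($l{\left(I \right)} = 5 I + I^{2} = I^{2} + 5 I$)
$s = \frac{820071}{62}$ ($s = - 3 \left(-15 + 78\right) \left(\frac{1}{62} - 70\right) = - 3 \cdot 63 \left(- \frac{4339}{62}\right) = \left(-3\right) \left(- \frac{273357}{62}\right) = \frac{820071}{62} \approx 13227.0$)
$\left(l{\left(K{\left(J,6 \right)} \right)} + s\right)^{2} = \left(4 \left(5 + 4\right) + \frac{820071}{62}\right)^{2} = \left(4 \cdot 9 + \frac{820071}{62}\right)^{2} = \left(36 + \frac{820071}{62}\right)^{2} = \left(\frac{822303}{62}\right)^{2} = \frac{676182223809}{3844}$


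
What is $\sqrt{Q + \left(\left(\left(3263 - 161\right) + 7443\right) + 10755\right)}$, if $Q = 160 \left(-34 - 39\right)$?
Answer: $2 \sqrt{2405} \approx 98.082$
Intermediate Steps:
$Q = -11680$ ($Q = 160 \left(-34 - 39\right) = 160 \left(-73\right) = -11680$)
$\sqrt{Q + \left(\left(\left(3263 - 161\right) + 7443\right) + 10755\right)} = \sqrt{-11680 + \left(\left(\left(3263 - 161\right) + 7443\right) + 10755\right)} = \sqrt{-11680 + \left(\left(3102 + 7443\right) + 10755\right)} = \sqrt{-11680 + \left(10545 + 10755\right)} = \sqrt{-11680 + 21300} = \sqrt{9620} = 2 \sqrt{2405}$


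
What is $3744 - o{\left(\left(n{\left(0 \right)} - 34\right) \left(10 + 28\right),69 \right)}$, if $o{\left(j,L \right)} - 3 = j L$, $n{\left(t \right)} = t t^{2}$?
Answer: $92889$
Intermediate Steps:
$n{\left(t \right)} = t^{3}$
$o{\left(j,L \right)} = 3 + L j$ ($o{\left(j,L \right)} = 3 + j L = 3 + L j$)
$3744 - o{\left(\left(n{\left(0 \right)} - 34\right) \left(10 + 28\right),69 \right)} = 3744 - \left(3 + 69 \left(0^{3} - 34\right) \left(10 + 28\right)\right) = 3744 - \left(3 + 69 \left(0 - 34\right) 38\right) = 3744 - \left(3 + 69 \left(\left(-34\right) 38\right)\right) = 3744 - \left(3 + 69 \left(-1292\right)\right) = 3744 - \left(3 - 89148\right) = 3744 - -89145 = 3744 + 89145 = 92889$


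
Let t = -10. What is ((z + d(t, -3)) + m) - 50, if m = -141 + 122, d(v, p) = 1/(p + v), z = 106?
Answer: 480/13 ≈ 36.923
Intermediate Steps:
m = -19
((z + d(t, -3)) + m) - 50 = ((106 + 1/(-3 - 10)) - 19) - 50 = ((106 + 1/(-13)) - 19) - 50 = ((106 - 1/13) - 19) - 50 = (1377/13 - 19) - 50 = 1130/13 - 50 = 480/13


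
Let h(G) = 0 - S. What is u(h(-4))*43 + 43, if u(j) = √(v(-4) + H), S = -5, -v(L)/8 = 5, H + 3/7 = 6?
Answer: 43 + 43*I*√1687/7 ≈ 43.0 + 252.31*I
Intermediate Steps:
H = 39/7 (H = -3/7 + 6 = 39/7 ≈ 5.5714)
v(L) = -40 (v(L) = -8*5 = -40)
h(G) = 5 (h(G) = 0 - 1*(-5) = 0 + 5 = 5)
u(j) = I*√1687/7 (u(j) = √(-40 + 39/7) = √(-241/7) = I*√1687/7)
u(h(-4))*43 + 43 = (I*√1687/7)*43 + 43 = 43*I*√1687/7 + 43 = 43 + 43*I*√1687/7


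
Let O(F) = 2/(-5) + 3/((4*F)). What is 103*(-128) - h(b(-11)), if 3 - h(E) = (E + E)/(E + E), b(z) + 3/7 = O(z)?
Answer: -13186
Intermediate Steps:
O(F) = -⅖ + 3/(4*F) (O(F) = 2*(-⅕) + 3*(1/(4*F)) = -⅖ + 3/(4*F))
b(z) = -3/7 + (15 - 8*z)/(20*z)
h(E) = 2 (h(E) = 3 - (E + E)/(E + E) = 3 - 2*E/(2*E) = 3 - 2*E*1/(2*E) = 3 - 1*1 = 3 - 1 = 2)
103*(-128) - h(b(-11)) = 103*(-128) - 1*2 = -13184 - 2 = -13186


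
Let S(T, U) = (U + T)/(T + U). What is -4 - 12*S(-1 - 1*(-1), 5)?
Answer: -16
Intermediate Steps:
S(T, U) = 1 (S(T, U) = (T + U)/(T + U) = 1)
-4 - 12*S(-1 - 1*(-1), 5) = -4 - 12*1 = -4 - 12 = -16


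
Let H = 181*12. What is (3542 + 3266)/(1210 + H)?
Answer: 3404/1691 ≈ 2.0130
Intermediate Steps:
H = 2172
(3542 + 3266)/(1210 + H) = (3542 + 3266)/(1210 + 2172) = 6808/3382 = 6808*(1/3382) = 3404/1691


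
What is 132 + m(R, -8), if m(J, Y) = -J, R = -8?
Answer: 140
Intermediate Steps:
132 + m(R, -8) = 132 - 1*(-8) = 132 + 8 = 140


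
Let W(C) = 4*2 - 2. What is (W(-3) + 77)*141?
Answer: 11703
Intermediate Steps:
W(C) = 6 (W(C) = 8 - 2 = 6)
(W(-3) + 77)*141 = (6 + 77)*141 = 83*141 = 11703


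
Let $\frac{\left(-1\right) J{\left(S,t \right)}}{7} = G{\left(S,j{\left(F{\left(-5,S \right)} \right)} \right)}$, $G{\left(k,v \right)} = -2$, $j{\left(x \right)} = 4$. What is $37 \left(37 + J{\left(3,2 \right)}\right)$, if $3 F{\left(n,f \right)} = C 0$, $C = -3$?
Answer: $1887$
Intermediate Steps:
$F{\left(n,f \right)} = 0$ ($F{\left(n,f \right)} = \frac{\left(-3\right) 0}{3} = \frac{1}{3} \cdot 0 = 0$)
$J{\left(S,t \right)} = 14$ ($J{\left(S,t \right)} = \left(-7\right) \left(-2\right) = 14$)
$37 \left(37 + J{\left(3,2 \right)}\right) = 37 \left(37 + 14\right) = 37 \cdot 51 = 1887$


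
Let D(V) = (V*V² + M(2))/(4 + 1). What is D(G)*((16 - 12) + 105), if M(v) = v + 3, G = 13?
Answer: 240018/5 ≈ 48004.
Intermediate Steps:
M(v) = 3 + v
D(V) = 1 + V³/5 (D(V) = (V*V² + (3 + 2))/(4 + 1) = (V³ + 5)/5 = (5 + V³)*(⅕) = 1 + V³/5)
D(G)*((16 - 12) + 105) = (1 + (⅕)*13³)*((16 - 12) + 105) = (1 + (⅕)*2197)*(4 + 105) = (1 + 2197/5)*109 = (2202/5)*109 = 240018/5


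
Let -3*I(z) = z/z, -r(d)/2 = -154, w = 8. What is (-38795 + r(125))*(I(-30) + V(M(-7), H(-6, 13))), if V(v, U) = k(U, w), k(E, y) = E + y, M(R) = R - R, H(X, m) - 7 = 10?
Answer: -949346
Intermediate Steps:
H(X, m) = 17 (H(X, m) = 7 + 10 = 17)
M(R) = 0
r(d) = 308 (r(d) = -2*(-154) = 308)
V(v, U) = 8 + U (V(v, U) = U + 8 = 8 + U)
I(z) = -1/3 (I(z) = -z/(3*z) = -1/3*1 = -1/3)
(-38795 + r(125))*(I(-30) + V(M(-7), H(-6, 13))) = (-38795 + 308)*(-1/3 + (8 + 17)) = -38487*(-1/3 + 25) = -38487*74/3 = -949346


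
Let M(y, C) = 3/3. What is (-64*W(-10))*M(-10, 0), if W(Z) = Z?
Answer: 640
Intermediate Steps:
M(y, C) = 1 (M(y, C) = 3*(⅓) = 1)
(-64*W(-10))*M(-10, 0) = -64*(-10)*1 = 640*1 = 640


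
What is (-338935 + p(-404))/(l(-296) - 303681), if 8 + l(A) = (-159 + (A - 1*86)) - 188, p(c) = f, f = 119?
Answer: 169408/152209 ≈ 1.1130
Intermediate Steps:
p(c) = 119
l(A) = -441 + A (l(A) = -8 + ((-159 + (A - 1*86)) - 188) = -8 + ((-159 + (A - 86)) - 188) = -8 + ((-159 + (-86 + A)) - 188) = -8 + ((-245 + A) - 188) = -8 + (-433 + A) = -441 + A)
(-338935 + p(-404))/(l(-296) - 303681) = (-338935 + 119)/((-441 - 296) - 303681) = -338816/(-737 - 303681) = -338816/(-304418) = -338816*(-1/304418) = 169408/152209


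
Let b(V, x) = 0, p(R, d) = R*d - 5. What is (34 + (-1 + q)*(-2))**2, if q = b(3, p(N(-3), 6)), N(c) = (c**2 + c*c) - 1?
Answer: 1296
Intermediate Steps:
N(c) = -1 + 2*c**2 (N(c) = (c**2 + c**2) - 1 = 2*c**2 - 1 = -1 + 2*c**2)
p(R, d) = -5 + R*d
q = 0
(34 + (-1 + q)*(-2))**2 = (34 + (-1 + 0)*(-2))**2 = (34 - 1*(-2))**2 = (34 + 2)**2 = 36**2 = 1296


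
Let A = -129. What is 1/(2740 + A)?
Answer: 1/2611 ≈ 0.00038300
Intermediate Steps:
1/(2740 + A) = 1/(2740 - 129) = 1/2611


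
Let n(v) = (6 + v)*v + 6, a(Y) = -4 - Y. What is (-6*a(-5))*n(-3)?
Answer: 18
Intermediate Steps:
n(v) = 6 + v*(6 + v) (n(v) = v*(6 + v) + 6 = 6 + v*(6 + v))
(-6*a(-5))*n(-3) = (-6*(-4 - 1*(-5)))*(6 + (-3)² + 6*(-3)) = (-6*(-4 + 5))*(6 + 9 - 18) = -6*1*(-3) = -6*(-3) = 18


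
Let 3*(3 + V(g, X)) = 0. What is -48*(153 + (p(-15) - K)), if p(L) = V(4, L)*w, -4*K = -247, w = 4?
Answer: -3804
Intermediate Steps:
K = 247/4 (K = -¼*(-247) = 247/4 ≈ 61.750)
V(g, X) = -3 (V(g, X) = -3 + (⅓)*0 = -3 + 0 = -3)
p(L) = -12 (p(L) = -3*4 = -12)
-48*(153 + (p(-15) - K)) = -48*(153 + (-12 - 1*247/4)) = -48*(153 + (-12 - 247/4)) = -48*(153 - 295/4) = -48*317/4 = -3804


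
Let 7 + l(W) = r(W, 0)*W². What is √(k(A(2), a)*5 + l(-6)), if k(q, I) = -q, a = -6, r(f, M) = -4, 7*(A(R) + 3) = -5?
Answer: 3*I*√721/7 ≈ 11.508*I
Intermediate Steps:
A(R) = -26/7 (A(R) = -3 + (⅐)*(-5) = -3 - 5/7 = -26/7)
l(W) = -7 - 4*W²
√(k(A(2), a)*5 + l(-6)) = √(-1*(-26/7)*5 + (-7 - 4*(-6)²)) = √((26/7)*5 + (-7 - 4*36)) = √(130/7 + (-7 - 144)) = √(130/7 - 151) = √(-927/7) = 3*I*√721/7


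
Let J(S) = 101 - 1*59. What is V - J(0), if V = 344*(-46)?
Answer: -15866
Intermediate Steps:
V = -15824
J(S) = 42 (J(S) = 101 - 59 = 42)
V - J(0) = -15824 - 1*42 = -15824 - 42 = -15866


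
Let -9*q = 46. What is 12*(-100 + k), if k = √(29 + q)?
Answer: -1200 + 4*√215 ≈ -1141.3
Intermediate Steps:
q = -46/9 (q = -⅑*46 = -46/9 ≈ -5.1111)
k = √215/3 (k = √(29 - 46/9) = √(215/9) = √215/3 ≈ 4.8876)
12*(-100 + k) = 12*(-100 + √215/3) = -1200 + 4*√215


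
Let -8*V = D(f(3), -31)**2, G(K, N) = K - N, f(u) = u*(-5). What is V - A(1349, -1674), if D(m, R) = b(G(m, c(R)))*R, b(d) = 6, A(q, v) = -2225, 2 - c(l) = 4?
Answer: -4199/2 ≈ -2099.5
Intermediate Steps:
f(u) = -5*u
c(l) = -2 (c(l) = 2 - 1*4 = 2 - 4 = -2)
D(m, R) = 6*R
V = -8649/2 (V = -(6*(-31))**2/8 = -1/8*(-186)**2 = -1/8*34596 = -8649/2 ≈ -4324.5)
V - A(1349, -1674) = -8649/2 - 1*(-2225) = -8649/2 + 2225 = -4199/2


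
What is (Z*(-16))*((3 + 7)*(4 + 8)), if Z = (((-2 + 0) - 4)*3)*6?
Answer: 207360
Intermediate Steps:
Z = -108 (Z = ((-2 - 4)*3)*6 = -6*3*6 = -18*6 = -108)
(Z*(-16))*((3 + 7)*(4 + 8)) = (-108*(-16))*((3 + 7)*(4 + 8)) = 1728*(10*12) = 1728*120 = 207360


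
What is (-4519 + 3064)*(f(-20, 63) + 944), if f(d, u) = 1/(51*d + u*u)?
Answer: -1350170645/983 ≈ -1.3735e+6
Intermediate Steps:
f(d, u) = 1/(u**2 + 51*d) (f(d, u) = 1/(51*d + u**2) = 1/(u**2 + 51*d))
(-4519 + 3064)*(f(-20, 63) + 944) = (-4519 + 3064)*(1/(63**2 + 51*(-20)) + 944) = -1455*(1/(3969 - 1020) + 944) = -1455*(1/2949 + 944) = -1455*2783857/2949 = -1350170645/983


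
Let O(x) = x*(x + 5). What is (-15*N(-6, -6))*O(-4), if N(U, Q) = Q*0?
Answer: 0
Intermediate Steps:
O(x) = x*(5 + x)
N(U, Q) = 0
(-15*N(-6, -6))*O(-4) = (-15*0)*(-4*(5 - 4)) = 0*(-4*1) = 0*(-4) = 0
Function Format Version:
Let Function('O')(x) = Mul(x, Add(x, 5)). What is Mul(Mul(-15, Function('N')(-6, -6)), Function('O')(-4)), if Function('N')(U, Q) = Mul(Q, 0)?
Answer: 0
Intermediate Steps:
Function('O')(x) = Mul(x, Add(5, x))
Function('N')(U, Q) = 0
Mul(Mul(-15, Function('N')(-6, -6)), Function('O')(-4)) = Mul(Mul(-15, 0), Mul(-4, Add(5, -4))) = Mul(0, Mul(-4, 1)) = Mul(0, -4) = 0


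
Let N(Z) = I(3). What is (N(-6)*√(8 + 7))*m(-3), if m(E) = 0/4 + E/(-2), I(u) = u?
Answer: 9*√15/2 ≈ 17.428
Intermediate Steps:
N(Z) = 3
m(E) = -E/2 (m(E) = 0*(¼) + E*(-½) = 0 - E/2 = -E/2)
(N(-6)*√(8 + 7))*m(-3) = (3*√(8 + 7))*(-½*(-3)) = (3*√15)*(3/2) = 9*√15/2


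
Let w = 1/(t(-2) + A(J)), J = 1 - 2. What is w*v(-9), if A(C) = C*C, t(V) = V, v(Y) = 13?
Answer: -13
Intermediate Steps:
J = -1
A(C) = C²
w = -1 (w = 1/(-2 + (-1)²) = 1/(-2 + 1) = 1/(-1) = -1)
w*v(-9) = -1*13 = -13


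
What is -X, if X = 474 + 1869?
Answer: -2343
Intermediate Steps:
X = 2343
-X = -1*2343 = -2343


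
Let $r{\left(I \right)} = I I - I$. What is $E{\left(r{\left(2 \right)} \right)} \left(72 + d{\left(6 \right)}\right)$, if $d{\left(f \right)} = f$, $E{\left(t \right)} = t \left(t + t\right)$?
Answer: $624$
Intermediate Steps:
$r{\left(I \right)} = I^{2} - I$
$E{\left(t \right)} = 2 t^{2}$ ($E{\left(t \right)} = t 2 t = 2 t^{2}$)
$E{\left(r{\left(2 \right)} \right)} \left(72 + d{\left(6 \right)}\right) = 2 \left(2 \left(-1 + 2\right)\right)^{2} \left(72 + 6\right) = 2 \left(2 \cdot 1\right)^{2} \cdot 78 = 2 \cdot 2^{2} \cdot 78 = 2 \cdot 4 \cdot 78 = 8 \cdot 78 = 624$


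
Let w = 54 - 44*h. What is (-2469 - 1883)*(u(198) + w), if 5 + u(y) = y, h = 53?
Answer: 9073920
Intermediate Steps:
u(y) = -5 + y
w = -2278 (w = 54 - 44*53 = 54 - 2332 = -2278)
(-2469 - 1883)*(u(198) + w) = (-2469 - 1883)*((-5 + 198) - 2278) = -4352*(193 - 2278) = -4352*(-2085) = 9073920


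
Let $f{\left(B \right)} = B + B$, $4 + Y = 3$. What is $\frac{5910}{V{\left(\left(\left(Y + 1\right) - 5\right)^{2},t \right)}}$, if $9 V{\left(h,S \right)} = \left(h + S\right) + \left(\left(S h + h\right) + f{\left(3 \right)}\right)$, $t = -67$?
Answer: $- \frac{8865}{281} \approx -31.548$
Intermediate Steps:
$Y = -1$ ($Y = -4 + 3 = -1$)
$f{\left(B \right)} = 2 B$
$V{\left(h,S \right)} = \frac{2}{3} + \frac{S}{9} + \frac{2 h}{9} + \frac{S h}{9}$ ($V{\left(h,S \right)} = \frac{\left(h + S\right) + \left(\left(S h + h\right) + 2 \cdot 3\right)}{9} = \frac{\left(S + h\right) + \left(\left(h + S h\right) + 6\right)}{9} = \frac{\left(S + h\right) + \left(6 + h + S h\right)}{9} = \frac{6 + S + 2 h + S h}{9} = \frac{2}{3} + \frac{S}{9} + \frac{2 h}{9} + \frac{S h}{9}$)
$\frac{5910}{V{\left(\left(\left(Y + 1\right) - 5\right)^{2},t \right)}} = \frac{5910}{\frac{2}{3} + \frac{1}{9} \left(-67\right) + \frac{2 \left(\left(-1 + 1\right) - 5\right)^{2}}{9} + \frac{1}{9} \left(-67\right) \left(\left(-1 + 1\right) - 5\right)^{2}} = \frac{5910}{\frac{2}{3} - \frac{67}{9} + \frac{2 \left(0 - 5\right)^{2}}{9} + \frac{1}{9} \left(-67\right) \left(0 - 5\right)^{2}} = \frac{5910}{\frac{2}{3} - \frac{67}{9} + \frac{2 \left(-5\right)^{2}}{9} + \frac{1}{9} \left(-67\right) \left(-5\right)^{2}} = \frac{5910}{\frac{2}{3} - \frac{67}{9} + \frac{2}{9} \cdot 25 + \frac{1}{9} \left(-67\right) 25} = \frac{5910}{\frac{2}{3} - \frac{67}{9} + \frac{50}{9} - \frac{1675}{9}} = \frac{5910}{- \frac{562}{3}} = 5910 \left(- \frac{3}{562}\right) = - \frac{8865}{281}$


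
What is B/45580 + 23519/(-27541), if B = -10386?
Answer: -679018423/627659390 ≈ -1.0818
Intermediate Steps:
B/45580 + 23519/(-27541) = -10386/45580 + 23519/(-27541) = -10386*1/45580 + 23519*(-1/27541) = -5193/22790 - 23519/27541 = -679018423/627659390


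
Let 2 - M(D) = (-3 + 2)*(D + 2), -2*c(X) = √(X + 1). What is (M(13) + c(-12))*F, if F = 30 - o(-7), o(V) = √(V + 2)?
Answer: (30 - I*√5)*(34 - I*√11)/2 ≈ 506.29 - 87.763*I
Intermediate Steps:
c(X) = -√(1 + X)/2 (c(X) = -√(X + 1)/2 = -√(1 + X)/2)
o(V) = √(2 + V)
F = 30 - I*√5 (F = 30 - √(2 - 7) = 30 - √(-5) = 30 - I*√5 ≈ 30.0 - 2.2361*I)
M(D) = 4 + D (M(D) = 2 - (-3 + 2)*(D + 2) = 2 - (-1)*(2 + D) = 2 - (-2 - D) = 2 + (2 + D) = 4 + D)
(M(13) + c(-12))*F = ((4 + 13) - √(1 - 12)/2)*(30 - I*√5) = (17 - I*√11/2)*(30 - I*√5)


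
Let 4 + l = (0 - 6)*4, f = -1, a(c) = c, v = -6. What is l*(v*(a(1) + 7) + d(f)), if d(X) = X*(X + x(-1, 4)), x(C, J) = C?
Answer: 1288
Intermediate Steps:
l = -28 (l = -4 + (0 - 6)*4 = -4 - 6*4 = -4 - 24 = -28)
d(X) = X*(-1 + X) (d(X) = X*(X - 1) = X*(-1 + X))
l*(v*(a(1) + 7) + d(f)) = -28*(-6*(1 + 7) - (-1 - 1)) = -28*(-6*8 - 1*(-2)) = -28*(-48 + 2) = -28*(-46) = 1288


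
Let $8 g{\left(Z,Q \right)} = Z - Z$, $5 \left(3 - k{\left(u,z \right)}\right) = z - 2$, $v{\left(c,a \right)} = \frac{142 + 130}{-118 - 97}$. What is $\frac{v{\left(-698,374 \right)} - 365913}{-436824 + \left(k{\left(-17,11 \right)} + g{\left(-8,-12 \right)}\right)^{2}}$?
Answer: $\frac{393357835}{469584252} \approx 0.83767$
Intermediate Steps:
$v{\left(c,a \right)} = - \frac{272}{215}$ ($v{\left(c,a \right)} = \frac{272}{-215} = 272 \left(- \frac{1}{215}\right) = - \frac{272}{215}$)
$k{\left(u,z \right)} = \frac{17}{5} - \frac{z}{5}$ ($k{\left(u,z \right)} = 3 - \frac{z - 2}{5} = 3 - \frac{-2 + z}{5} = 3 - \left(- \frac{2}{5} + \frac{z}{5}\right) = \frac{17}{5} - \frac{z}{5}$)
$g{\left(Z,Q \right)} = 0$ ($g{\left(Z,Q \right)} = \frac{Z - Z}{8} = \frac{1}{8} \cdot 0 = 0$)
$\frac{v{\left(-698,374 \right)} - 365913}{-436824 + \left(k{\left(-17,11 \right)} + g{\left(-8,-12 \right)}\right)^{2}} = \frac{- \frac{272}{215} - 365913}{-436824 + \left(\left(\frac{17}{5} - \frac{11}{5}\right) + 0\right)^{2}} = - \frac{78671567}{215 \left(-436824 + \left(\left(\frac{17}{5} - \frac{11}{5}\right) + 0\right)^{2}\right)} = - \frac{78671567}{215 \left(-436824 + \left(\frac{6}{5} + 0\right)^{2}\right)} = - \frac{78671567}{215 \left(-436824 + \left(\frac{6}{5}\right)^{2}\right)} = - \frac{78671567}{215 \left(-436824 + \frac{36}{25}\right)} = - \frac{78671567}{215 \left(- \frac{10920564}{25}\right)} = \left(- \frac{78671567}{215}\right) \left(- \frac{25}{10920564}\right) = \frac{393357835}{469584252}$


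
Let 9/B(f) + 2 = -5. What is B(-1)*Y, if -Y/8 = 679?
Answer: 6984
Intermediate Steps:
Y = -5432 (Y = -8*679 = -5432)
B(f) = -9/7 (B(f) = 9/(-2 - 5) = 9/(-7) = 9*(-1/7) = -9/7)
B(-1)*Y = -9/7*(-5432) = 6984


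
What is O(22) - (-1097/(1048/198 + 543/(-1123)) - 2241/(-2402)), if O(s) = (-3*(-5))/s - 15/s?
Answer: 291752476443/1284337390 ≈ 227.16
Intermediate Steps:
O(s) = 0 (O(s) = 15/s - 15/s = 0)
O(22) - (-1097/(1048/198 + 543/(-1123)) - 2241/(-2402)) = 0 - (-1097/(1048/198 + 543/(-1123)) - 2241/(-2402)) = 0 - (-1097/(1048*(1/198) + 543*(-1/1123)) - 2241*(-1/2402)) = 0 - (-1097/(524/99 - 543/1123) + 2241/2402) = 0 - (-1097/534695/111177 + 2241/2402) = 0 - (-1097*111177/534695 + 2241/2402) = 0 - (-121961169/534695 + 2241/2402) = 0 - 1*(-291752476443/1284337390) = 0 + 291752476443/1284337390 = 291752476443/1284337390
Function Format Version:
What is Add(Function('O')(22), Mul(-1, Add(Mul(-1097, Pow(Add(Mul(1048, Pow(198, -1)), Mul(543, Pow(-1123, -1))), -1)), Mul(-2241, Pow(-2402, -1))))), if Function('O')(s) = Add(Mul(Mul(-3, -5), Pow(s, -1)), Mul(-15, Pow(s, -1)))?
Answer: Rational(291752476443, 1284337390) ≈ 227.16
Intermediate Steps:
Function('O')(s) = 0 (Function('O')(s) = Add(Mul(15, Pow(s, -1)), Mul(-15, Pow(s, -1))) = 0)
Add(Function('O')(22), Mul(-1, Add(Mul(-1097, Pow(Add(Mul(1048, Pow(198, -1)), Mul(543, Pow(-1123, -1))), -1)), Mul(-2241, Pow(-2402, -1))))) = Add(0, Mul(-1, Add(Mul(-1097, Pow(Add(Mul(1048, Pow(198, -1)), Mul(543, Pow(-1123, -1))), -1)), Mul(-2241, Pow(-2402, -1))))) = Add(0, Mul(-1, Add(Mul(-1097, Pow(Add(Mul(1048, Rational(1, 198)), Mul(543, Rational(-1, 1123))), -1)), Mul(-2241, Rational(-1, 2402))))) = Add(0, Mul(-1, Add(Mul(-1097, Pow(Add(Rational(524, 99), Rational(-543, 1123)), -1)), Rational(2241, 2402)))) = Add(0, Mul(-1, Add(Mul(-1097, Pow(Rational(534695, 111177), -1)), Rational(2241, 2402)))) = Add(0, Mul(-1, Add(Mul(-1097, Rational(111177, 534695)), Rational(2241, 2402)))) = Add(0, Mul(-1, Add(Rational(-121961169, 534695), Rational(2241, 2402)))) = Add(0, Mul(-1, Rational(-291752476443, 1284337390))) = Add(0, Rational(291752476443, 1284337390)) = Rational(291752476443, 1284337390)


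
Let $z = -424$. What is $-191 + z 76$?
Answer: $-32415$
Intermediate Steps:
$-191 + z 76 = -191 - 32224 = -32415$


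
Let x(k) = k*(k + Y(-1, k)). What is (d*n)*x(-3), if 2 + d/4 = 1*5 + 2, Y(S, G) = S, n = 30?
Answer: 7200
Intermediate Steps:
x(k) = k*(-1 + k) (x(k) = k*(k - 1) = k*(-1 + k))
d = 20 (d = -8 + 4*(1*5 + 2) = -8 + 4*(5 + 2) = -8 + 4*7 = -8 + 28 = 20)
(d*n)*x(-3) = (20*30)*(-3*(-1 - 3)) = 600*(-3*(-4)) = 600*12 = 7200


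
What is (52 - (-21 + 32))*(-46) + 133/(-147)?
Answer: -39625/21 ≈ -1886.9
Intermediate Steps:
(52 - (-21 + 32))*(-46) + 133/(-147) = (52 - 1*11)*(-46) + 133*(-1/147) = (52 - 11)*(-46) - 19/21 = 41*(-46) - 19/21 = -1886 - 19/21 = -39625/21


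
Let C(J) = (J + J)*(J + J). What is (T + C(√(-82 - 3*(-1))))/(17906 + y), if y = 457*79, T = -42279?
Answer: -42595/54009 ≈ -0.78866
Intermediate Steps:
y = 36103
C(J) = 4*J² (C(J) = (2*J)*(2*J) = 4*J²)
(T + C(√(-82 - 3*(-1))))/(17906 + y) = (-42279 + 4*(√(-82 - 3*(-1)))²)/(17906 + 36103) = (-42279 + 4*(√(-82 + 3))²)/54009 = (-42279 + 4*(√(-79))²)*(1/54009) = (-42279 + 4*(I*√79)²)*(1/54009) = (-42279 + 4*(-79))*(1/54009) = (-42279 - 316)*(1/54009) = -42595*1/54009 = -42595/54009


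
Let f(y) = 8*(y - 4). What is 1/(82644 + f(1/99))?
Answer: 99/8178596 ≈ 1.2105e-5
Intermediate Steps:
f(y) = -32 + 8*y (f(y) = 8*(-4 + y) = -32 + 8*y)
1/(82644 + f(1/99)) = 1/(82644 + (-32 + 8/99)) = 1/(82644 - 3160/99) = 1/(8178596/99) = 99/8178596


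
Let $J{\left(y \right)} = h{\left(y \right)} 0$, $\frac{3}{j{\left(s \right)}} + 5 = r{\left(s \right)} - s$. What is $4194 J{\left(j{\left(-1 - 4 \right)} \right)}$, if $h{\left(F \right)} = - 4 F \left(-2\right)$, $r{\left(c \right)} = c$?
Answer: $0$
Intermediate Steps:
$j{\left(s \right)} = - \frac{3}{5}$ ($j{\left(s \right)} = \frac{3}{-5 + \left(s - s\right)} = \frac{3}{-5 + 0} = \frac{3}{-5} = 3 \left(- \frac{1}{5}\right) = - \frac{3}{5}$)
$h{\left(F \right)} = 8 F$
$J{\left(y \right)} = 0$ ($J{\left(y \right)} = 8 y 0 = 0$)
$4194 J{\left(j{\left(-1 - 4 \right)} \right)} = 4194 \cdot 0 = 0$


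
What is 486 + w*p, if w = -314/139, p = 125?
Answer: 28304/139 ≈ 203.63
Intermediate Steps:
w = -314/139 (w = -314*1/139 = -314/139 ≈ -2.2590)
486 + w*p = 486 - 314/139*125 = 486 - 39250/139 = 28304/139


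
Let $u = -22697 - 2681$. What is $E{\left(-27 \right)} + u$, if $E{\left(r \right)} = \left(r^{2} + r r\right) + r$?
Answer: $-23947$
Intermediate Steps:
$E{\left(r \right)} = r + 2 r^{2}$ ($E{\left(r \right)} = \left(r^{2} + r^{2}\right) + r = 2 r^{2} + r = r + 2 r^{2}$)
$u = -25378$ ($u = -22697 - 2681 = -25378$)
$E{\left(-27 \right)} + u = - 27 \left(1 + 2 \left(-27\right)\right) - 25378 = - 27 \left(1 - 54\right) - 25378 = \left(-27\right) \left(-53\right) - 25378 = 1431 - 25378 = -23947$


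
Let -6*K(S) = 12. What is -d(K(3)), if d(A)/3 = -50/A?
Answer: -75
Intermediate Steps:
K(S) = -2 (K(S) = -⅙*12 = -2)
d(A) = -150/A (d(A) = 3*(-50/A) = -150/A)
-d(K(3)) = -(-150)/(-2) = -(-150)*(-1)/2 = -1*75 = -75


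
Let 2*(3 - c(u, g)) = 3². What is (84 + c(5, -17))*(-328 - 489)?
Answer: -134805/2 ≈ -67403.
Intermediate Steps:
c(u, g) = -3/2 (c(u, g) = 3 - ½*3² = 3 - ½*9 = 3 - 9/2 = -3/2)
(84 + c(5, -17))*(-328 - 489) = (84 - 3/2)*(-328 - 489) = (165/2)*(-817) = -134805/2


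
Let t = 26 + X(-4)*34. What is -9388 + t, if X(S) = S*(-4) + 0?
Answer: -8818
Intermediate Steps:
X(S) = -4*S (X(S) = -4*S + 0 = -4*S)
t = 570 (t = 26 - 4*(-4)*34 = 26 + 16*34 = 26 + 544 = 570)
-9388 + t = -9388 + 570 = -8818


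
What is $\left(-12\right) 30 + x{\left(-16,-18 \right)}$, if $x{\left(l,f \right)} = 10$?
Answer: $-350$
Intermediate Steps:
$\left(-12\right) 30 + x{\left(-16,-18 \right)} = \left(-12\right) 30 + 10 = -360 + 10 = -350$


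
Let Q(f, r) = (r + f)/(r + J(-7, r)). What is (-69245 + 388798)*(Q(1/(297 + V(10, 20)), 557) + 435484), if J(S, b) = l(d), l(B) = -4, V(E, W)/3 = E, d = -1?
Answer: 3594934243206176/25833 ≈ 1.3916e+11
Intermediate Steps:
V(E, W) = 3*E
J(S, b) = -4
Q(f, r) = (f + r)/(-4 + r) (Q(f, r) = (r + f)/(r - 4) = (f + r)/(-4 + r))
(-69245 + 388798)*(Q(1/(297 + V(10, 20)), 557) + 435484) = (-69245 + 388798)*((1/(297 + 3*10) + 557)/(-4 + 557) + 435484) = 319553*((1/(297 + 30) + 557)/553 + 435484) = 319553*((1/327 + 557)/553 + 435484) = 319553*((1/553)*(182140/327) + 435484) = 319553*(26020/25833 + 435484) = 319553*(11249884192/25833) = 3594934243206176/25833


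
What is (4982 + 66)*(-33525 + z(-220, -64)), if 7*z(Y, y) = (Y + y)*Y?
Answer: -869240360/7 ≈ -1.2418e+8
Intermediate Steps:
z(Y, y) = Y*(Y + y)/7 (z(Y, y) = ((Y + y)*Y)/7 = (Y*(Y + y))/7 = Y*(Y + y)/7)
(4982 + 66)*(-33525 + z(-220, -64)) = (4982 + 66)*(-33525 + (1/7)*(-220)*(-220 - 64)) = 5048*(-33525 + (1/7)*(-220)*(-284)) = 5048*(-33525 + 62480/7) = 5048*(-172195/7) = -869240360/7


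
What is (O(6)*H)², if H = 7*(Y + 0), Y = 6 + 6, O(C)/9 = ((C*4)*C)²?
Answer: 245750018605056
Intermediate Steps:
O(C) = 144*C⁴ (O(C) = 9*((C*4)*C)² = 9*((4*C)*C)² = 9*(4*C²)² = 9*(16*C⁴) = 144*C⁴)
Y = 12
H = 84 (H = 7*(12 + 0) = 7*12 = 84)
(O(6)*H)² = ((144*6⁴)*84)² = ((144*1296)*84)² = (186624*84)² = 15676416² = 245750018605056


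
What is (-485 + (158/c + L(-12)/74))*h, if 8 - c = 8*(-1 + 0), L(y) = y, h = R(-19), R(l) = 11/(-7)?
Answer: 1547535/2072 ≈ 746.88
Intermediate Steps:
R(l) = -11/7 (R(l) = 11*(-1/7) = -11/7)
h = -11/7 ≈ -1.5714
c = 16 (c = 8 - 8*(-1 + 0) = 8 - 8*(-1) = 8 - 1*(-8) = 8 + 8 = 16)
(-485 + (158/c + L(-12)/74))*h = (-485 + (158/16 - 12/74))*(-11/7) = (-485 + (158*(1/16) - 12*1/74))*(-11/7) = (-485 + (79/8 - 6/37))*(-11/7) = (-485 + 2875/296)*(-11/7) = -140685/296*(-11/7) = 1547535/2072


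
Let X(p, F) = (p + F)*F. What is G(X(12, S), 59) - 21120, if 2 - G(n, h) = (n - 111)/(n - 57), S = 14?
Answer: -6483479/307 ≈ -21119.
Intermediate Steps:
X(p, F) = F*(F + p) (X(p, F) = (F + p)*F = F*(F + p))
G(n, h) = 2 - (-111 + n)/(-57 + n) (G(n, h) = 2 - (n - 111)/(n - 57) = 2 - (-111 + n)/(-57 + n))
G(X(12, S), 59) - 21120 = (-3 + 14*(14 + 12))/(-57 + 14*(14 + 12)) - 21120 = (-3 + 14*26)/(-57 + 14*26) - 21120 = (-3 + 364)/(-57 + 364) - 21120 = 361/307 - 21120 = -6483479/307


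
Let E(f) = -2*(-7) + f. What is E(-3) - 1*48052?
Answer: -48041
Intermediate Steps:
E(f) = 14 + f
E(-3) - 1*48052 = (14 - 3) - 1*48052 = 11 - 48052 = -48041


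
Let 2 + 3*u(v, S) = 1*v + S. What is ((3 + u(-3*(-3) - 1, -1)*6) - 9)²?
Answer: 16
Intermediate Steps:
u(v, S) = -⅔ + S/3 + v/3 (u(v, S) = -⅔ + (1*v + S)/3 = -⅔ + (v + S)/3 = -⅔ + (S + v)/3 = -⅔ + (S/3 + v/3) = -⅔ + S/3 + v/3)
((3 + u(-3*(-3) - 1, -1)*6) - 9)² = ((3 + (-⅔ + (⅓)*(-1) + (-3*(-3) - 1)/3)*6) - 9)² = ((3 + (-⅔ - ⅓ + (9 - 1)/3)*6) - 9)² = ((3 + (-⅔ - ⅓ + (⅓)*8)*6) - 9)² = ((3 + (-⅔ - ⅓ + 8/3)*6) - 9)² = ((3 + (5/3)*6) - 9)² = ((3 + 10) - 9)² = (13 - 9)² = 4² = 16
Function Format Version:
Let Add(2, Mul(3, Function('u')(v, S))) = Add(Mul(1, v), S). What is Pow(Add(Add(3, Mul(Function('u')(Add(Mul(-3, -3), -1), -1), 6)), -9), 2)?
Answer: 16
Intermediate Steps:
Function('u')(v, S) = Add(Rational(-2, 3), Mul(Rational(1, 3), S), Mul(Rational(1, 3), v)) (Function('u')(v, S) = Add(Rational(-2, 3), Mul(Rational(1, 3), Add(Mul(1, v), S))) = Add(Rational(-2, 3), Mul(Rational(1, 3), Add(v, S))) = Add(Rational(-2, 3), Mul(Rational(1, 3), Add(S, v))) = Add(Rational(-2, 3), Add(Mul(Rational(1, 3), S), Mul(Rational(1, 3), v))) = Add(Rational(-2, 3), Mul(Rational(1, 3), S), Mul(Rational(1, 3), v)))
Pow(Add(Add(3, Mul(Function('u')(Add(Mul(-3, -3), -1), -1), 6)), -9), 2) = Pow(Add(Add(3, Mul(Add(Rational(-2, 3), Mul(Rational(1, 3), -1), Mul(Rational(1, 3), Add(Mul(-3, -3), -1))), 6)), -9), 2) = Pow(Add(Add(3, Mul(Add(Rational(-2, 3), Rational(-1, 3), Mul(Rational(1, 3), Add(9, -1))), 6)), -9), 2) = Pow(Add(Add(3, Mul(Add(Rational(-2, 3), Rational(-1, 3), Mul(Rational(1, 3), 8)), 6)), -9), 2) = Pow(Add(Add(3, Mul(Add(Rational(-2, 3), Rational(-1, 3), Rational(8, 3)), 6)), -9), 2) = Pow(Add(Add(3, Mul(Rational(5, 3), 6)), -9), 2) = Pow(Add(Add(3, 10), -9), 2) = Pow(Add(13, -9), 2) = Pow(4, 2) = 16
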